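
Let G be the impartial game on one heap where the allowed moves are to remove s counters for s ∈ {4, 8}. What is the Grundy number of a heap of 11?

Build the Grundy sequence with g(k) = mex{g(k−s) : s ∈ {4, 8}, s ≤ k}:
g(0) = mex{} = 0
g(1) = mex{} = 0
g(2) = mex{} = 0
g(3) = mex{} = 0
g(4) = mex{0} = 1
g(5) = mex{0} = 1
g(6) = mex{0} = 1
g(7) = mex{0} = 1
g(8) = mex{0,1} = 2
g(9) = mex{0,1} = 2
g(10) = mex{0,1} = 2
g(11) = mex{0,1} = 2
So g(11) = 2.

2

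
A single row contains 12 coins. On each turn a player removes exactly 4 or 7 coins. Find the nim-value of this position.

0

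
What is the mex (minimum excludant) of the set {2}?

0 is not in the set, so the mex is 0.

0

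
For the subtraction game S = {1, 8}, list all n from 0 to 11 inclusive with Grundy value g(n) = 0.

0, 2, 4, 6, 9, 11

Compute g(0), g(1), … for moves {1, 8}:
k:     0  1  2  3  4  5  6  7  8  9 10 11
g(k):  0  1  0  1  0  1  0  1  2  0  1  0
The P-positions (g = 0) in 0..11 are 0, 2, 4, 6, 9, 11.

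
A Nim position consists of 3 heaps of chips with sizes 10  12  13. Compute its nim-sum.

11

Write each in binary and XOR column by column:
  1010  (10)
  1100  (12)
  1101  (13)
  ----
  1011  (11)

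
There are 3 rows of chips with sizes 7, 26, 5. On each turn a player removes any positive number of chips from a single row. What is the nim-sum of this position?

24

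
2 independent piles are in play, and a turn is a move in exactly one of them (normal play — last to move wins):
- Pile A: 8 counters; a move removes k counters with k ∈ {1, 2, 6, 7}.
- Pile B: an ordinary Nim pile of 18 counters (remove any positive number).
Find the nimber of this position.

Build the Grundy sequence for pile A with g(k) = mex{g(k−s) : s ∈ {1, 2, 6, 7}, s ≤ k}:
k:     0  1  2  3  4  5  6  7  8
g(k):  0  1  2  0  1  2  3  4  0
So g(8) = 0.
Pile B is a plain Nim pile of size 18, so its Grundy value is 18.
By the Sprague-Grundy theorem, the Grundy value of a sum of independent games is the XOR of the component values.
Combined value = 0 XOR 18 = 18.

18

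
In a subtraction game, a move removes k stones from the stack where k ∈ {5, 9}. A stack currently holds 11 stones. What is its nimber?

2

Compute g(0), g(1), … for moves {5, 9}:
k:     0  1  2  3  4  5  6  7  8  9 10 11
g(k):  0  0  0  0  0  1  1  1  1  1  2  2
So g(11) = 2.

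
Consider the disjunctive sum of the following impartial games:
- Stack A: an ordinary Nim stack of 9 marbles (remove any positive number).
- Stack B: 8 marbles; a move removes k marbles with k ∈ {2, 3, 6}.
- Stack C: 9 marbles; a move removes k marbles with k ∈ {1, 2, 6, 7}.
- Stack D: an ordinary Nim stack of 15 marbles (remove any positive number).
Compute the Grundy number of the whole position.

Stack A is a plain Nim stack of size 9, so its Grundy value is 9.
For stack B, compute g(0), g(1), … with moves {2, 3, 6}:
k:     0  1  2  3  4  5  6  7  8
g(k):  0  0  1  1  2  0  3  1  2
So g(8) = 2.
For stack C, compute g(0), g(1), … with moves {1, 2, 6, 7}:
k:     0  1  2  3  4  5  6  7  8  9
g(k):  0  1  2  0  1  2  3  4  0  1
So g(9) = 1.
Stack D is a plain Nim stack of size 15, so its Grundy value is 15.
By the Sprague-Grundy theorem, the Grundy value of a sum of independent games is the XOR of the component values.
Combined value = 9 ⊕ 2 ⊕ 1 ⊕ 15 = 5.

5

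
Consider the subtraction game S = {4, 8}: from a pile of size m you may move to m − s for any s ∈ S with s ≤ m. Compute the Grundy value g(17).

Grundy values for subtraction set {4, 8}:
k:     0  1  2  3  4  5  6  7  8  9 10 11 12 13 14 15 16 17
g(k):  0  0  0  0  1  1  1  1  2  2  2  2  0  0  0  0  1  1
So g(17) = 1.

1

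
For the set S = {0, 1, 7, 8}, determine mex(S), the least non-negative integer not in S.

2

The values 0, 1 are all present; 2 is the first non-negative integer missing from the set.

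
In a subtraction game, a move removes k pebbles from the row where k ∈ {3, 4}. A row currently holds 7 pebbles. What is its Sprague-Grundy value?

0

Grundy values for subtraction set {3, 4}:
g(0) = mex{} = 0
g(1) = mex{} = 0
g(2) = mex{} = 0
g(3) = mex{0} = 1
g(4) = mex{0} = 1
g(5) = mex{0} = 1
g(6) = mex{0,1} = 2
g(7) = mex{1} = 0
So g(7) = 0.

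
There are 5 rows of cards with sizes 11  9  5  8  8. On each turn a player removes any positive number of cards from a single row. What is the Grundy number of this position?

Compute the nim-sum pairwise:
11 ^ 9 = 2
2 ^ 5 = 7
7 ^ 8 = 15
15 ^ 8 = 7

7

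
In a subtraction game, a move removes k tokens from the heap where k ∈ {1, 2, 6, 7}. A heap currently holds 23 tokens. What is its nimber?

Grundy values for subtraction set {1, 2, 6, 7}:
k:     0  1  2  3  4  5  6  7  8  9 10 11 12 13 14 15 16 17 18 19 20 21 22 23
g(k):  0  1  2  0  1  2  3  4  0  1  2  0  1  2  3  4  0  1  2  0  1  2  3  4
So g(23) = 4.

4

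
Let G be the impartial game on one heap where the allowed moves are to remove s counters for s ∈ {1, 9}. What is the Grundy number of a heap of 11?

1

Compute g(0), g(1), … for moves {1, 9}:
k:     0  1  2  3  4  5  6  7  8  9 10 11
g(k):  0  1  0  1  0  1  0  1  0  1  0  1
So g(11) = 1.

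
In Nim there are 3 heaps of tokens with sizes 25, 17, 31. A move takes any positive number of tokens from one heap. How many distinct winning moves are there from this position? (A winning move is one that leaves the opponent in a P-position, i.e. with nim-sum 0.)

Bitwise XOR of the heap sizes:
  11001  (25)
  10001  (17)
  11111  (31)
  -----
  10111  (23)
The overall nim-sum is X = 23. A heap of size p has a winning move iff p XOR X < p (reduce it to p XOR X).
  25: 25 XOR 23 = 14 < 25 — winning move (to 14).
  17: 17 XOR 23 = 6 < 17 — winning move (to 6).
  31: 31 XOR 23 = 8 < 31 — winning move (to 8).
That gives 3 winning moves.

3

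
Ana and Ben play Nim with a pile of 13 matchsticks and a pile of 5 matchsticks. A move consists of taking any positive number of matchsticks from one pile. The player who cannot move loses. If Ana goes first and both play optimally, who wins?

Ana wins

Compute the nim-sum pairwise:
13 ⊕ 5 = 8
The nim-sum is 8 ≠ 0, so this is an N-position: the player to move can win; Ana has a winning move.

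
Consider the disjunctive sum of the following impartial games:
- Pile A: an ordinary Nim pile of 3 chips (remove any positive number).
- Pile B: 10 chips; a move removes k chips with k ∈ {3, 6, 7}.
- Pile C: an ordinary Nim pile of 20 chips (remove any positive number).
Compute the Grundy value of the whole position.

Pile A is a plain Nim pile of size 3, so its Grundy value is 3.
Build the Grundy sequence for pile B with g(k) = mex{g(k−s) : s ∈ {3, 6, 7}, s ≤ k}:
g(0) = mex{} = 0
g(1) = mex{} = 0
g(2) = mex{} = 0
g(3) = mex{0} = 1
g(4) = mex{0} = 1
g(5) = mex{0} = 1
g(6) = mex{0,1} = 2
g(7) = mex{0,1} = 2
g(8) = mex{0,1} = 2
g(9) = mex{0,1,2} = 3
g(10) = mex{1,2} = 0
So g(10) = 0.
Pile C is a plain Nim pile of size 20, so its Grundy value is 20.
By the Sprague-Grundy theorem, the Grundy value of a sum of independent games is the XOR of the component values.
Combined value = 3 ⊕ 0 ⊕ 20 = 23.

23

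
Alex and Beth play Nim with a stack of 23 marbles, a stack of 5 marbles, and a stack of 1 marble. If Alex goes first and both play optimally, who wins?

Alex wins

Nim-sum: 23 ^ 5 ^ 1 = 19.
The nim-sum is 19 ≠ 0, so this is an N-position: the player to move can win; Alex has a winning move.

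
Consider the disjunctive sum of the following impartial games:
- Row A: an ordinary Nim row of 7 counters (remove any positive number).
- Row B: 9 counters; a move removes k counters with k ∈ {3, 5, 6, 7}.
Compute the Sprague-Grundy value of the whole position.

Row A is a plain Nim row of size 7, so its Grundy value is 7.
For row B, compute g(0), g(1), … with moves {3, 5, 6, 7}:
g(0) = mex{} = 0
g(1) = mex{} = 0
g(2) = mex{} = 0
g(3) = mex{0} = 1
g(4) = mex{0} = 1
g(5) = mex{0} = 1
g(6) = mex{0,1} = 2
g(7) = mex{0,1} = 2
g(8) = mex{0,1} = 2
g(9) = mex{0,1,2} = 3
So g(9) = 3.
By the Sprague-Grundy theorem, the Grundy value of a sum of independent games is the XOR of the component values.
Combined value = 7 XOR 3 = 4.

4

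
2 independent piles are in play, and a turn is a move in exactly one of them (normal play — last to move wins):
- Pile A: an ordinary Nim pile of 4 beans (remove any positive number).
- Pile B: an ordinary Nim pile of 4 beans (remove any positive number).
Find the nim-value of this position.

Pile A is a plain Nim pile of size 4, so its Grundy value is 4.
Pile B is a plain Nim pile of size 4, so its Grundy value is 4.
By the Sprague-Grundy theorem, the Grundy value of a sum of independent games is the XOR of the component values.
Combined value = 4 XOR 4 = 0.

0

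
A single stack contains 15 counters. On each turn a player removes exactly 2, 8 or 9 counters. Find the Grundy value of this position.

0

Grundy values for subtraction set {2, 8, 9}:
k:     0  1  2  3  4  5  6  7  8  9 10 11 12 13 14 15
g(k):  0  0  1  1  0  0  1  1  2  2  3  0  2  1  3  0
So g(15) = 0.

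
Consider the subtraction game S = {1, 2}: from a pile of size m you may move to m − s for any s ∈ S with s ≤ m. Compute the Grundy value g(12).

0

Grundy values for subtraction set {1, 2}:
k:     0  1  2  3  4  5  6  7  8  9 10 11 12
g(k):  0  1  2  0  1  2  0  1  2  0  1  2  0
So g(12) = 0.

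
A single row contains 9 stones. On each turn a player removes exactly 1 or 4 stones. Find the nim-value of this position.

2

Compute g(0), g(1), … for moves {1, 4}:
g(0) = mex{} = 0
g(1) = mex{0} = 1
g(2) = mex{1} = 0
g(3) = mex{0} = 1
g(4) = mex{0,1} = 2
g(5) = mex{1,2} = 0
g(6) = mex{0} = 1
g(7) = mex{1} = 0
g(8) = mex{0,2} = 1
g(9) = mex{0,1} = 2
So g(9) = 2.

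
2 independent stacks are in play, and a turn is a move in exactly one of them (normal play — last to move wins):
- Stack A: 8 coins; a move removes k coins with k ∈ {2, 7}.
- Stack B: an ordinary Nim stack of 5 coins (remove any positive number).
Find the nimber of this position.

7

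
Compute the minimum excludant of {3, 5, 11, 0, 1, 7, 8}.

2

The values 0, 1 are all present; 2 is the first non-negative integer missing from the set.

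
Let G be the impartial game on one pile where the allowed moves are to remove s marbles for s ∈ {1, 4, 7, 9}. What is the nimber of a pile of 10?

0

Grundy values for subtraction set {1, 4, 7, 9}:
g(0) = mex{} = 0
g(1) = mex{0} = 1
g(2) = mex{1} = 0
g(3) = mex{0} = 1
g(4) = mex{0,1} = 2
g(5) = mex{1,2} = 0
g(6) = mex{0} = 1
g(7) = mex{0,1} = 2
g(8) = mex{1,2} = 0
g(9) = mex{0} = 1
g(10) = mex{1} = 0
So g(10) = 0.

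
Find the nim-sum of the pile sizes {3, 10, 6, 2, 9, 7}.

3

Compute the nim-sum pairwise:
3 XOR 10 = 9
9 XOR 6 = 15
15 XOR 2 = 13
13 XOR 9 = 4
4 XOR 7 = 3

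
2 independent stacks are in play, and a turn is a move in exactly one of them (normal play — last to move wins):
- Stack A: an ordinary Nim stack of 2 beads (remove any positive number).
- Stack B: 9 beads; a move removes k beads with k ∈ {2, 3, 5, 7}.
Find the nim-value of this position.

2

Stack A is a plain Nim stack of size 2, so its Grundy value is 2.
For stack B, compute g(0), g(1), … with moves {2, 3, 5, 7}:
k:     0  1  2  3  4  5  6  7  8  9
g(k):  0  0  1  1  2  2  3  3  4  0
So g(9) = 0.
The value of a disjunctive sum is the nim-sum of the parts.
Combined value = 2 XOR 0 = 2.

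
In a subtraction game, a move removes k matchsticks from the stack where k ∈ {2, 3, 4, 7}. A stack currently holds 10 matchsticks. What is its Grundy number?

2

Build the Grundy sequence with g(k) = mex{g(k−s) : s ∈ {2, 3, 4, 7}, s ≤ k}:
g(0) = mex{} = 0
g(1) = mex{} = 0
g(2) = mex{0} = 1
g(3) = mex{0} = 1
g(4) = mex{0,1} = 2
g(5) = mex{0,1} = 2
g(6) = mex{1,2} = 0
g(7) = mex{0,1,2} = 3
g(8) = mex{0,2} = 1
g(9) = mex{0,1,2,3} = 4
g(10) = mex{0,1,3} = 2
So g(10) = 2.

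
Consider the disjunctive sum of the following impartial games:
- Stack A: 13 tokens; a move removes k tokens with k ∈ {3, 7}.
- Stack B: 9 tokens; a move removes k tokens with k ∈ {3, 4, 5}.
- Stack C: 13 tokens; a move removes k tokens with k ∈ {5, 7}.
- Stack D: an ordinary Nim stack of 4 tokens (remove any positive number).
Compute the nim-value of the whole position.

5

Build the Grundy sequence for stack A with g(k) = mex{g(k−s) : s ∈ {3, 7}, s ≤ k}:
g(0) = mex{} = 0
g(1) = mex{} = 0
g(2) = mex{} = 0
g(3) = mex{0} = 1
g(4) = mex{0} = 1
g(5) = mex{0} = 1
g(6) = mex{1} = 0
g(7) = mex{0,1} = 2
g(8) = mex{0,1} = 2
g(9) = mex{0} = 1
g(10) = mex{1,2} = 0
g(11) = mex{1,2} = 0
g(12) = mex{1} = 0
g(13) = mex{0} = 1
So g(13) = 1.
For stack B, compute g(0), g(1), … with moves {3, 4, 5}:
g(0) = mex{} = 0
g(1) = mex{} = 0
g(2) = mex{} = 0
g(3) = mex{0} = 1
g(4) = mex{0} = 1
g(5) = mex{0} = 1
g(6) = mex{0,1} = 2
g(7) = mex{0,1} = 2
g(8) = mex{1} = 0
g(9) = mex{1,2} = 0
So g(9) = 0.
For stack C, compute g(0), g(1), … with moves {5, 7}:
g(0) = mex{} = 0
g(1) = mex{} = 0
g(2) = mex{} = 0
g(3) = mex{} = 0
g(4) = mex{} = 0
g(5) = mex{0} = 1
g(6) = mex{0} = 1
g(7) = mex{0} = 1
g(8) = mex{0} = 1
g(9) = mex{0} = 1
g(10) = mex{0,1} = 2
g(11) = mex{0,1} = 2
g(12) = mex{1} = 0
g(13) = mex{1} = 0
So g(13) = 0.
Stack D is a plain Nim stack of size 4, so its Grundy value is 4.
By the Sprague-Grundy theorem, the Grundy value of a sum of independent games is the XOR of the component values.
Combined value = 1 ⊕ 0 ⊕ 0 ⊕ 4 = 5.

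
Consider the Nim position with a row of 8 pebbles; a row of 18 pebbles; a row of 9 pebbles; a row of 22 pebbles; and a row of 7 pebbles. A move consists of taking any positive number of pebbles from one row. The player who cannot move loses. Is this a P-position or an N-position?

N-position

Nim-sum: 8 ⊕ 18 ⊕ 9 ⊕ 22 ⊕ 7 = 2.
The nim-sum is 2 ≠ 0, so this is an N-position: the player to move can win.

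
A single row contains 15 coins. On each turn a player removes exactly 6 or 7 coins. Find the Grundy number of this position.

0

Grundy values for subtraction set {6, 7}:
k:     0  1  2  3  4  5  6  7  8  9 10 11 12 13 14 15
g(k):  0  0  0  0  0  0  1  1  1  1  1  1  2  0  0  0
So g(15) = 0.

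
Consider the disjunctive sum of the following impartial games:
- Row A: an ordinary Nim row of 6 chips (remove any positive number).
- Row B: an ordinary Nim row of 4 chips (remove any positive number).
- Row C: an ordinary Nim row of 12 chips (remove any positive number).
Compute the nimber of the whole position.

14

Row A is a plain Nim row of size 6, so its Grundy value is 6.
Row B is a plain Nim row of size 4, so its Grundy value is 4.
Row C is a plain Nim row of size 12, so its Grundy value is 12.
By the Sprague-Grundy theorem, the Grundy value of a sum of independent games is the XOR of the component values.
Combined value = 6 ⊕ 4 ⊕ 12 = 14.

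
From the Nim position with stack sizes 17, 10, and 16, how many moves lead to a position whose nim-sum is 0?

1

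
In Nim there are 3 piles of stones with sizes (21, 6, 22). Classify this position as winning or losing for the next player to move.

Winning position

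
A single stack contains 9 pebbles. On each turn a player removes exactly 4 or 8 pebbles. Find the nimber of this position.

2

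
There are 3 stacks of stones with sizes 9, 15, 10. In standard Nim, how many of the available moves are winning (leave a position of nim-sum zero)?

Compute the nim-sum pairwise:
9 ⊕ 15 = 6
6 ⊕ 10 = 12
The overall nim-sum is X = 12. A stack of size p has a winning move iff p XOR X < p (reduce it to p XOR X).
  9: 9 XOR 12 = 5 < 9 — winning move (to 5).
  15: 15 XOR 12 = 3 < 15 — winning move (to 3).
  10: 10 XOR 12 = 6 < 10 — winning move (to 6).
That gives 3 winning moves.

3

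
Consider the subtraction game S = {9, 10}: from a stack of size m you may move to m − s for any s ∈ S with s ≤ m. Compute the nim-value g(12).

1

Grundy values for subtraction set {9, 10}:
k:     0  1  2  3  4  5  6  7  8  9 10 11 12
g(k):  0  0  0  0  0  0  0  0  0  1  1  1  1
So g(12) = 1.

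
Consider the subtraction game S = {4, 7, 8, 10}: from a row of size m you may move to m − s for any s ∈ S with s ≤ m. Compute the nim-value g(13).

Compute g(0), g(1), … for moves {4, 7, 8, 10}:
g(0) = mex{} = 0
g(1) = mex{} = 0
g(2) = mex{} = 0
g(3) = mex{} = 0
g(4) = mex{0} = 1
g(5) = mex{0} = 1
g(6) = mex{0} = 1
g(7) = mex{0} = 1
g(8) = mex{0,1} = 2
g(9) = mex{0,1} = 2
g(10) = mex{0,1} = 2
g(11) = mex{0,1} = 2
g(12) = mex{0,1,2} = 3
g(13) = mex{0,1,2} = 3
So g(13) = 3.

3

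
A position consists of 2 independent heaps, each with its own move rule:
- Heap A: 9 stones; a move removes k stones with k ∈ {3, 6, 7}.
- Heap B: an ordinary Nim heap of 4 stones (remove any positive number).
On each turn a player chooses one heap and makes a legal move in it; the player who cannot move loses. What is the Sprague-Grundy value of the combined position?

7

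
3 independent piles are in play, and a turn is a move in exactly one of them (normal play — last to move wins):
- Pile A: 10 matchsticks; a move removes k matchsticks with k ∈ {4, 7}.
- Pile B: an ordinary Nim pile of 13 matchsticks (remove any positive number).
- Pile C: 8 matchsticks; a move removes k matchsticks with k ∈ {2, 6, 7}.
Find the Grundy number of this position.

13

Grundy values for pile A (subtraction set {4, 7}):
g(0) = mex{} = 0
g(1) = mex{} = 0
g(2) = mex{} = 0
g(3) = mex{} = 0
g(4) = mex{0} = 1
g(5) = mex{0} = 1
g(6) = mex{0} = 1
g(7) = mex{0} = 1
g(8) = mex{0,1} = 2
g(9) = mex{0,1} = 2
g(10) = mex{0,1} = 2
So g(10) = 2.
Pile B is a plain Nim pile of size 13, so its Grundy value is 13.
For pile C, compute g(0), g(1), … with moves {2, 6, 7}:
k:     0  1  2  3  4  5  6  7  8
g(k):  0  0  1  1  0  0  1  1  2
So g(8) = 2.
By the Sprague-Grundy theorem, the Grundy value of a sum of independent games is the XOR of the component values.
Combined value = 2 ⊕ 13 ⊕ 2 = 13.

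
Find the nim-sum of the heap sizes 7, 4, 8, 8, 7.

4

Nim-sum: 7 ⊕ 4 ⊕ 8 ⊕ 8 ⊕ 7 = 4.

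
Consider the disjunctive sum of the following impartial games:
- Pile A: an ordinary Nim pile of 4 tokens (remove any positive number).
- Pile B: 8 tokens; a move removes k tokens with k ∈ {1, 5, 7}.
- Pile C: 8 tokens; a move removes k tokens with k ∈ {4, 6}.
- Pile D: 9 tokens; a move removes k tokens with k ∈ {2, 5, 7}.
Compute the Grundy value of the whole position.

Pile A is a plain Nim pile of size 4, so its Grundy value is 4.
For pile B, compute g(0), g(1), … with moves {1, 5, 7}:
k:     0  1  2  3  4  5  6  7  8
g(k):  0  1  0  1  0  1  0  1  0
So g(8) = 0.
Grundy values for pile C (subtraction set {4, 6}):
k:     0  1  2  3  4  5  6  7  8
g(k):  0  0  0  0  1  1  1  1  2
So g(8) = 2.
Grundy values for pile D (subtraction set {2, 5, 7}):
k:     0  1  2  3  4  5  6  7  8  9
g(k):  0  0  1  1  0  2  1  3  2  2
So g(9) = 2.
By the Sprague-Grundy theorem, the Grundy value of a sum of independent games is the XOR of the component values.
Combined value = 4 ⊕ 0 ⊕ 2 ⊕ 2 = 4.

4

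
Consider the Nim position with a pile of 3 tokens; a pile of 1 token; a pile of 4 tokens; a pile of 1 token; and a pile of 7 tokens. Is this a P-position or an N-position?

Nim-sum: 3 ^ 1 ^ 4 ^ 1 ^ 7 = 0.
The nim-sum is 0, so this is a P-position: the player to move is in a losing position under optimal play.

P-position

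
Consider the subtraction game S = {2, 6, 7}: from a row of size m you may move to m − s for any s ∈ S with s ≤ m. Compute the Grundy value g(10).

3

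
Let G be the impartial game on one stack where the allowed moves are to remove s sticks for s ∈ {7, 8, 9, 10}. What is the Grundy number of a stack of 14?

Compute g(0), g(1), … for moves {7, 8, 9, 10}:
g(0) = mex{} = 0
g(1) = mex{} = 0
g(2) = mex{} = 0
g(3) = mex{} = 0
g(4) = mex{} = 0
g(5) = mex{} = 0
g(6) = mex{} = 0
g(7) = mex{0} = 1
g(8) = mex{0} = 1
g(9) = mex{0} = 1
g(10) = mex{0} = 1
g(11) = mex{0} = 1
g(12) = mex{0} = 1
g(13) = mex{0} = 1
g(14) = mex{0,1} = 2
So g(14) = 2.

2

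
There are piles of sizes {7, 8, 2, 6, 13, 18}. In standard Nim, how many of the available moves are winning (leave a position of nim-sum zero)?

Compute the nim-sum pairwise:
7 ⊕ 8 = 15
15 ⊕ 2 = 13
13 ⊕ 6 = 11
11 ⊕ 13 = 6
6 ⊕ 18 = 20
The overall nim-sum is X = 20. A pile of size p has a winning move iff p XOR X < p (reduce it to p XOR X).
  7: 7 XOR 20 = 19 ≥ 7 — no move.
  8: 8 XOR 20 = 28 ≥ 8 — no move.
  2: 2 XOR 20 = 22 ≥ 2 — no move.
  6: 6 XOR 20 = 18 ≥ 6 — no move.
  13: 13 XOR 20 = 25 ≥ 13 — no move.
  18: 18 XOR 20 = 6 < 18 — winning move (to 6).
That gives 1 winning move.

1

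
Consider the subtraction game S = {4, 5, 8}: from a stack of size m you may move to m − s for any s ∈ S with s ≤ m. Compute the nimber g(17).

Build the Grundy sequence with g(k) = mex{g(k−s) : s ∈ {4, 5, 8}, s ≤ k}:
k:     0  1  2  3  4  5  6  7  8  9 10 11 12 13 14 15 16 17
g(k):  0  0  0  0  1  1  1  1  2  2  2  2  0  0  0  0  1  1
So g(17) = 1.

1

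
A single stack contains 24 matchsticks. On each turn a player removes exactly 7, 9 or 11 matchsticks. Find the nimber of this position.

0

Compute g(0), g(1), … for moves {7, 9, 11}:
k:     0  1  2  3  4  5  6  7  8  9 10 11 12 13 14 15 16 17 18 19 20 21 22 23 24
g(k):  0  0  0  0  0  0  0  1  1  1  1  1  1  1  2  2  2  2  0  0  0  0  0  0  0
So g(24) = 0.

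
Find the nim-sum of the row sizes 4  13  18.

27

Compute the nim-sum pairwise:
4 XOR 13 = 9
9 XOR 18 = 27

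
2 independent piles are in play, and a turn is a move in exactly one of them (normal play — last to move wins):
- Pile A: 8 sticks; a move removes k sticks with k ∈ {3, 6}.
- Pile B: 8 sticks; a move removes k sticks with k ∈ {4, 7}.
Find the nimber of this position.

0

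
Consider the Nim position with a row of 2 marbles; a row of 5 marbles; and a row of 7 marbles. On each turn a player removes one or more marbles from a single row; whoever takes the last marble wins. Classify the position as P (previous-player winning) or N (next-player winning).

P-position

Compute the nim-sum pairwise:
2 ⊕ 5 = 7
7 ⊕ 7 = 0
The nim-sum is 0, so this is a P-position: the player to move is in a losing position under optimal play.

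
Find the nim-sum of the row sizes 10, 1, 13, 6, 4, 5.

1

Write each in binary and XOR column by column:
  1010  (10)
  0001  (1)
  1101  (13)
  0110  (6)
  0100  (4)
  0101  (5)
  ----
  0001  (1)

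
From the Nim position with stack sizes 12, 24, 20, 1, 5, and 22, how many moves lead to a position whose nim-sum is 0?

Bitwise XOR of the heap sizes:
  01100  (12)
  11000  (24)
  10100  (20)
  00001  (1)
  00101  (5)
  10110  (22)
  -----
  10010  (18)
The overall nim-sum is X = 18. A stack of size p has a winning move iff p XOR X < p (reduce it to p XOR X).
  12: 12 XOR 18 = 30 ≥ 12 — no move.
  24: 24 XOR 18 = 10 < 24 — winning move (to 10).
  20: 20 XOR 18 = 6 < 20 — winning move (to 6).
  1: 1 XOR 18 = 19 ≥ 1 — no move.
  5: 5 XOR 18 = 23 ≥ 5 — no move.
  22: 22 XOR 18 = 4 < 22 — winning move (to 4).
That gives 3 winning moves.

3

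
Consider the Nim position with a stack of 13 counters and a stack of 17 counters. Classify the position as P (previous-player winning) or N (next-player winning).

Compute the nim-sum pairwise:
13 ^ 17 = 28
The nim-sum is 28 ≠ 0, so this is an N-position: the player to move can win.

N-position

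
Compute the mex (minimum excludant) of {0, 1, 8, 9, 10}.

The values 0, 1 are all present; 2 is the first non-negative integer missing from the set.

2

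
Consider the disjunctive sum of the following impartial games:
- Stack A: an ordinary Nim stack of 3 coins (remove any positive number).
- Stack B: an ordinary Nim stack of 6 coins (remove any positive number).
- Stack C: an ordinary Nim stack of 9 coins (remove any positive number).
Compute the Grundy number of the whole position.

12

Stack A is a plain Nim stack of size 3, so its Grundy value is 3.
Stack B is a plain Nim stack of size 6, so its Grundy value is 6.
Stack C is a plain Nim stack of size 9, so its Grundy value is 9.
By the Sprague-Grundy theorem, the Grundy value of a sum of independent games is the XOR of the component values.
Combined value = 3 ⊕ 6 ⊕ 9 = 12.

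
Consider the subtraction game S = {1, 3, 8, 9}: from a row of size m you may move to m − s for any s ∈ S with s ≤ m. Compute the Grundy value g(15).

3

Build the Grundy sequence with g(k) = mex{g(k−s) : s ∈ {1, 3, 8, 9}, s ≤ k}:
k:     0  1  2  3  4  5  6  7  8  9 10 11 12 13 14 15
g(k):  0  1  0  1  0  1  0  1  2  3  2  3  2  3  2  3
So g(15) = 3.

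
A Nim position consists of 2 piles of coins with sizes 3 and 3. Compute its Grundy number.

Compute the nim-sum pairwise:
3 XOR 3 = 0

0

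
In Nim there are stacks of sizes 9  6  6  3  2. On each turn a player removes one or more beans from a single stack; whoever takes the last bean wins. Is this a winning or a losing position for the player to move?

Winning position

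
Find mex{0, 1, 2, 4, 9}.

3

The values 0, 1, 2 are all present; 3 is the first non-negative integer missing from the set.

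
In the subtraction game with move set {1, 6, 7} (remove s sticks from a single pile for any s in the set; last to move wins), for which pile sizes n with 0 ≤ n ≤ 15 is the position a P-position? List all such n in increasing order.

0, 2, 4, 12, 14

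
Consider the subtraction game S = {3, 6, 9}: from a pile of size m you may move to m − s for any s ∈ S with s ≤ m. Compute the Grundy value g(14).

0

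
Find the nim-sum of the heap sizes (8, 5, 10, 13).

10

Write each in binary and XOR column by column:
  1000  (8)
  0101  (5)
  1010  (10)
  1101  (13)
  ----
  1010  (10)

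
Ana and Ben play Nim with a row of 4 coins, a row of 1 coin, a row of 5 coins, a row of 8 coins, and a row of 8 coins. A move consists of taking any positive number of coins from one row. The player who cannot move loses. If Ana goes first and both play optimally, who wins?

Ben wins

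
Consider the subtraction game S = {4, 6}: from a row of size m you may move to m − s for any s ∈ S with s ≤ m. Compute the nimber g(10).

0

Grundy values for subtraction set {4, 6}:
g(0) = mex{} = 0
g(1) = mex{} = 0
g(2) = mex{} = 0
g(3) = mex{} = 0
g(4) = mex{0} = 1
g(5) = mex{0} = 1
g(6) = mex{0} = 1
g(7) = mex{0} = 1
g(8) = mex{0,1} = 2
g(9) = mex{0,1} = 2
g(10) = mex{1} = 0
So g(10) = 0.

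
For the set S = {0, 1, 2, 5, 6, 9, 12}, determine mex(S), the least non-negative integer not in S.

3

The values 0, 1, 2 are all present; 3 is the first non-negative integer missing from the set.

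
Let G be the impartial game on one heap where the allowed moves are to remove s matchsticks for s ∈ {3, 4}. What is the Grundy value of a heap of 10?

Grundy values for subtraction set {3, 4}:
g(0) = mex{} = 0
g(1) = mex{} = 0
g(2) = mex{} = 0
g(3) = mex{0} = 1
g(4) = mex{0} = 1
g(5) = mex{0} = 1
g(6) = mex{0,1} = 2
g(7) = mex{1} = 0
g(8) = mex{1} = 0
g(9) = mex{1,2} = 0
g(10) = mex{0,2} = 1
So g(10) = 1.

1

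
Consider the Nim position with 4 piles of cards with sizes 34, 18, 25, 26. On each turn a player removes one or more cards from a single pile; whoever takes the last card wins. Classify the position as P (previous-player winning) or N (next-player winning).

N-position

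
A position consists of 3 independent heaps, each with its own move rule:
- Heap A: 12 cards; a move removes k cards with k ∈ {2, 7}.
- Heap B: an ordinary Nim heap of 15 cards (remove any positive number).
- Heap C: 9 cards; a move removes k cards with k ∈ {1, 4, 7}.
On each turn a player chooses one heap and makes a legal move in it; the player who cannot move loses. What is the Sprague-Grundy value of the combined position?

15

Build the Grundy sequence for heap A with g(k) = mex{g(k−s) : s ∈ {2, 7}, s ≤ k}:
k:     0  1  2  3  4  5  6  7  8  9 10 11 12
g(k):  0  0  1  1  0  0  1  1  2  0  0  1  1
So g(12) = 1.
Heap B is a plain Nim heap of size 15, so its Grundy value is 15.
Grundy values for heap C (subtraction set {1, 4, 7}):
k:     0  1  2  3  4  5  6  7  8  9
g(k):  0  1  0  1  2  0  1  2  0  1
So g(9) = 1.
The value of a disjunctive sum is the nim-sum of the parts.
Combined value = 1 XOR 15 XOR 1 = 15.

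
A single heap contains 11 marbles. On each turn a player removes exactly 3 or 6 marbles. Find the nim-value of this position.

0

Build the Grundy sequence with g(k) = mex{g(k−s) : s ∈ {3, 6}, s ≤ k}:
g(0) = mex{} = 0
g(1) = mex{} = 0
g(2) = mex{} = 0
g(3) = mex{0} = 1
g(4) = mex{0} = 1
g(5) = mex{0} = 1
g(6) = mex{0,1} = 2
g(7) = mex{0,1} = 2
g(8) = mex{0,1} = 2
g(9) = mex{1,2} = 0
g(10) = mex{1,2} = 0
g(11) = mex{1,2} = 0
So g(11) = 0.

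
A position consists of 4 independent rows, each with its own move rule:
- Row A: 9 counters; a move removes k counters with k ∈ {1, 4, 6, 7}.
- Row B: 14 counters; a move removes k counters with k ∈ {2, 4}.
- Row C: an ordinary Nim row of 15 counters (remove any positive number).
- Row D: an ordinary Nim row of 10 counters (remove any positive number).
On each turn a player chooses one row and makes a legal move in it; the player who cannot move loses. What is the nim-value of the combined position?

6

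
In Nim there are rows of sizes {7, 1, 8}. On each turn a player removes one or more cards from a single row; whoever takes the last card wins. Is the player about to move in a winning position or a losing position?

Winning position

Nim-sum: 7 ^ 1 ^ 8 = 14.
The nim-sum is 14 ≠ 0, so this is an N-position: the player to move can win.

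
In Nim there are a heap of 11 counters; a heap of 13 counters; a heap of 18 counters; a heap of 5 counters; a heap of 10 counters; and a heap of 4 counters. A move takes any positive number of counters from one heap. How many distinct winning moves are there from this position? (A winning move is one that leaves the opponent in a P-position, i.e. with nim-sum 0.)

1

Nim-sum: 11 ^ 13 ^ 18 ^ 5 ^ 10 ^ 4 = 31.
The overall nim-sum is X = 31. A heap of size p has a winning move iff p XOR X < p (reduce it to p XOR X).
  11: 11 XOR 31 = 20 ≥ 11 — no move.
  13: 13 XOR 31 = 18 ≥ 13 — no move.
  18: 18 XOR 31 = 13 < 18 — winning move (to 13).
  5: 5 XOR 31 = 26 ≥ 5 — no move.
  10: 10 XOR 31 = 21 ≥ 10 — no move.
  4: 4 XOR 31 = 27 ≥ 4 — no move.
That gives 1 winning move.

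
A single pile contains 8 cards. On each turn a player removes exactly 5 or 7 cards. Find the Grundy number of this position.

Compute g(0), g(1), … for moves {5, 7}:
k:     0  1  2  3  4  5  6  7  8
g(k):  0  0  0  0  0  1  1  1  1
So g(8) = 1.

1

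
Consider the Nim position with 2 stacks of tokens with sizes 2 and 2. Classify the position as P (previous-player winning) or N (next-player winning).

P-position

Write each in binary and XOR column by column:
  10  (2)
  10  (2)
  --
  00  (0)
The nim-sum is 0, so this is a P-position: the player to move is in a losing position under optimal play.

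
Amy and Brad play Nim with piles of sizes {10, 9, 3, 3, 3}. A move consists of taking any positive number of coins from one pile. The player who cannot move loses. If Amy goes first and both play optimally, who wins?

Compute the nim-sum pairwise:
10 ^ 9 = 3
3 ^ 3 = 0
0 ^ 3 = 3
3 ^ 3 = 0
The nim-sum is 0, so this is a P-position: the player to move is in a losing position under optimal play; Amy is about to move from it and so loses — Brad wins.

Brad wins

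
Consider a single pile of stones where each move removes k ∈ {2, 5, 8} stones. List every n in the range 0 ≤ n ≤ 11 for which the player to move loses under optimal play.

0, 1, 4, 7, 10, 11

Grundy values for subtraction set {2, 5, 8}:
k:     0  1  2  3  4  5  6  7  8  9 10 11
g(k):  0  0  1  1  0  2  1  0  2  1  0  0
The P-positions (g = 0) in 0..11 are 0, 1, 4, 7, 10, 11.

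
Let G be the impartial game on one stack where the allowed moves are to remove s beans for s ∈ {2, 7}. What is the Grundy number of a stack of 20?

Compute g(0), g(1), … for moves {2, 7}:
k:     0  1  2  3  4  5  6  7  8  9 10 11 12 13 14 15 16 17 18 19 20
g(k):  0  0  1  1  0  0  1  1  2  0  0  1  1  0  0  1  1  2  0  0  1
So g(20) = 1.

1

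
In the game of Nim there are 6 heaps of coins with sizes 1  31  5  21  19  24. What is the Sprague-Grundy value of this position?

5

Compute the nim-sum pairwise:
1 ^ 31 = 30
30 ^ 5 = 27
27 ^ 21 = 14
14 ^ 19 = 29
29 ^ 24 = 5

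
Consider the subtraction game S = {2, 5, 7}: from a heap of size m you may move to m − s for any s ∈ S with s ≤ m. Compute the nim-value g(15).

Compute g(0), g(1), … for moves {2, 5, 7}:
k:     0  1  2  3  4  5  6  7  8  9 10 11 12 13 14 15
g(k):  0  0  1  1  0  2  1  3  2  2  0  3  1  0  0  1
So g(15) = 1.

1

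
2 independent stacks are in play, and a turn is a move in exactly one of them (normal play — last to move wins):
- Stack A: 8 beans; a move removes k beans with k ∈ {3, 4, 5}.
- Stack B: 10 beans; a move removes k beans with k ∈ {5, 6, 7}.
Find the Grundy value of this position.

2

Build the Grundy sequence for stack A with g(k) = mex{g(k−s) : s ∈ {3, 4, 5}, s ≤ k}:
g(0) = mex{} = 0
g(1) = mex{} = 0
g(2) = mex{} = 0
g(3) = mex{0} = 1
g(4) = mex{0} = 1
g(5) = mex{0} = 1
g(6) = mex{0,1} = 2
g(7) = mex{0,1} = 2
g(8) = mex{1} = 0
So g(8) = 0.
Build the Grundy sequence for stack B with g(k) = mex{g(k−s) : s ∈ {5, 6, 7}, s ≤ k}:
g(0) = mex{} = 0
g(1) = mex{} = 0
g(2) = mex{} = 0
g(3) = mex{} = 0
g(4) = mex{} = 0
g(5) = mex{0} = 1
g(6) = mex{0} = 1
g(7) = mex{0} = 1
g(8) = mex{0} = 1
g(9) = mex{0} = 1
g(10) = mex{0,1} = 2
So g(10) = 2.
The value of a disjunctive sum is the nim-sum of the parts.
Combined value = 0 ⊕ 2 = 2.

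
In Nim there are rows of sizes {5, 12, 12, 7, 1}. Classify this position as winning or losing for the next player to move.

Winning position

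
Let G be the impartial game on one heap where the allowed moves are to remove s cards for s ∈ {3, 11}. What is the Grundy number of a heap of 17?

1

Grundy values for subtraction set {3, 11}:
k:     0  1  2  3  4  5  6  7  8  9 10 11 12 13 14 15 16 17
g(k):  0  0  0  1  1  1  0  0  0  1  1  1  2  2  0  0  0  1
So g(17) = 1.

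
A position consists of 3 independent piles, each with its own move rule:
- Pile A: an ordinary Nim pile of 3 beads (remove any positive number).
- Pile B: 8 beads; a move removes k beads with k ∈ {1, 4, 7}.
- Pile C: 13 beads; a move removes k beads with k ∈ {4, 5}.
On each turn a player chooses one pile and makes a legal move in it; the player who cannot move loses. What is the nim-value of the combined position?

Pile A is a plain Nim pile of size 3, so its Grundy value is 3.
Build the Grundy sequence for pile B with g(k) = mex{g(k−s) : s ∈ {1, 4, 7}, s ≤ k}:
k:     0  1  2  3  4  5  6  7  8
g(k):  0  1  0  1  2  0  1  2  0
So g(8) = 0.
Build the Grundy sequence for pile C with g(k) = mex{g(k−s) : s ∈ {4, 5}, s ≤ k}:
g(0) = mex{} = 0
g(1) = mex{} = 0
g(2) = mex{} = 0
g(3) = mex{} = 0
g(4) = mex{0} = 1
g(5) = mex{0} = 1
g(6) = mex{0} = 1
g(7) = mex{0} = 1
g(8) = mex{0,1} = 2
g(9) = mex{1} = 0
g(10) = mex{1} = 0
g(11) = mex{1} = 0
g(12) = mex{1,2} = 0
g(13) = mex{0,2} = 1
So g(13) = 1.
The value of a disjunctive sum is the nim-sum of the parts.
Combined value = 3 XOR 0 XOR 1 = 2.

2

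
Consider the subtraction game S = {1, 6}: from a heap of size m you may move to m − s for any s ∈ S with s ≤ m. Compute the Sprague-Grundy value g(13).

Compute g(0), g(1), … for moves {1, 6}:
g(0) = mex{} = 0
g(1) = mex{0} = 1
g(2) = mex{1} = 0
g(3) = mex{0} = 1
g(4) = mex{1} = 0
g(5) = mex{0} = 1
g(6) = mex{0,1} = 2
g(7) = mex{1,2} = 0
g(8) = mex{0} = 1
g(9) = mex{1} = 0
g(10) = mex{0} = 1
g(11) = mex{1} = 0
g(12) = mex{0,2} = 1
g(13) = mex{0,1} = 2
So g(13) = 2.

2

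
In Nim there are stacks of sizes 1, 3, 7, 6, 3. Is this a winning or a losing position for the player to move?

Bitwise XOR of the heap sizes:
  001  (1)
  011  (3)
  111  (7)
  110  (6)
  011  (3)
  ---
  000  (0)
The nim-sum is 0, so this is a P-position: the player to move is in a losing position under optimal play.

Losing position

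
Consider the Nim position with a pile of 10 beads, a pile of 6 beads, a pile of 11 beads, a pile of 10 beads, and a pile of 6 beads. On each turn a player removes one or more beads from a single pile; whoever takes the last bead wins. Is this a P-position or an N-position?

N-position

Nim-sum: 10 ⊕ 6 ⊕ 11 ⊕ 10 ⊕ 6 = 11.
The nim-sum is 11 ≠ 0, so this is an N-position: the player to move can win.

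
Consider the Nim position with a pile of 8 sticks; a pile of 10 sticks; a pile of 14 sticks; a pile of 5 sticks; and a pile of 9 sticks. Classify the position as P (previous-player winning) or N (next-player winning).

Compute the nim-sum pairwise:
8 XOR 10 = 2
2 XOR 14 = 12
12 XOR 5 = 9
9 XOR 9 = 0
The nim-sum is 0, so this is a P-position: the player to move is in a losing position under optimal play.

P-position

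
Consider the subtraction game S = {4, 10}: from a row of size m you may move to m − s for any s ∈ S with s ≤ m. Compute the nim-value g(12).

1

Grundy values for subtraction set {4, 10}:
k:     0  1  2  3  4  5  6  7  8  9 10 11 12
g(k):  0  0  0  0  1  1  1  1  0  0  2  2  1
So g(12) = 1.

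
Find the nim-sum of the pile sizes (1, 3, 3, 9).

8

Compute the nim-sum pairwise:
1 ^ 3 = 2
2 ^ 3 = 1
1 ^ 9 = 8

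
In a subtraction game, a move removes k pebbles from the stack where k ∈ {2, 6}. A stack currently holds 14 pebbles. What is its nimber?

Grundy values for subtraction set {2, 6}:
g(0) = mex{} = 0
g(1) = mex{} = 0
g(2) = mex{0} = 1
g(3) = mex{0} = 1
g(4) = mex{1} = 0
g(5) = mex{1} = 0
g(6) = mex{0} = 1
g(7) = mex{0} = 1
g(8) = mex{1} = 0
g(9) = mex{1} = 0
g(10) = mex{0} = 1
g(11) = mex{0} = 1
g(12) = mex{1} = 0
g(13) = mex{1} = 0
g(14) = mex{0} = 1
So g(14) = 1.

1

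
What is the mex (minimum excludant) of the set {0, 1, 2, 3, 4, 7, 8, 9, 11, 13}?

5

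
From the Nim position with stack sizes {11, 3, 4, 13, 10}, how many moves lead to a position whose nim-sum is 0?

Compute the nim-sum pairwise:
11 XOR 3 = 8
8 XOR 4 = 12
12 XOR 13 = 1
1 XOR 10 = 11
The overall nim-sum is X = 11. A stack of size p has a winning move iff p XOR X < p (reduce it to p XOR X).
  11: 11 XOR 11 = 0 < 11 — winning move (to 0).
  3: 3 XOR 11 = 8 ≥ 3 — no move.
  4: 4 XOR 11 = 15 ≥ 4 — no move.
  13: 13 XOR 11 = 6 < 13 — winning move (to 6).
  10: 10 XOR 11 = 1 < 10 — winning move (to 1).
That gives 3 winning moves.

3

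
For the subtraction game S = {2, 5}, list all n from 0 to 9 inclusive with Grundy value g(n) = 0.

Build the Grundy sequence with g(k) = mex{g(k−s) : s ∈ {2, 5}, s ≤ k}:
g(0) = mex{} = 0
g(1) = mex{} = 0
g(2) = mex{0} = 1
g(3) = mex{0} = 1
g(4) = mex{1} = 0
g(5) = mex{0,1} = 2
g(6) = mex{0} = 1
g(7) = mex{1,2} = 0
g(8) = mex{1} = 0
g(9) = mex{0} = 1
The P-positions (g = 0) in 0..9 are 0, 1, 4, 7, 8.

0, 1, 4, 7, 8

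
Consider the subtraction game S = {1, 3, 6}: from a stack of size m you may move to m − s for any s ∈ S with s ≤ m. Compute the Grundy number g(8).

Grundy values for subtraction set {1, 3, 6}:
g(0) = mex{} = 0
g(1) = mex{0} = 1
g(2) = mex{1} = 0
g(3) = mex{0} = 1
g(4) = mex{1} = 0
g(5) = mex{0} = 1
g(6) = mex{0,1} = 2
g(7) = mex{0,1,2} = 3
g(8) = mex{0,1,3} = 2
So g(8) = 2.

2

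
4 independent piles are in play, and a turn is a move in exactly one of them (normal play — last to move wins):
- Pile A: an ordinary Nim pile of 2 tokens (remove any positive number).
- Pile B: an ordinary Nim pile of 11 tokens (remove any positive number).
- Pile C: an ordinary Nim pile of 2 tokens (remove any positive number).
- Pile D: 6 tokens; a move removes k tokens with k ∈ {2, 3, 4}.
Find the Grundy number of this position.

Pile A is a plain Nim pile of size 2, so its Grundy value is 2.
Pile B is a plain Nim pile of size 11, so its Grundy value is 11.
Pile C is a plain Nim pile of size 2, so its Grundy value is 2.
Build the Grundy sequence for pile D with g(k) = mex{g(k−s) : s ∈ {2, 3, 4}, s ≤ k}:
g(0) = mex{} = 0
g(1) = mex{} = 0
g(2) = mex{0} = 1
g(3) = mex{0} = 1
g(4) = mex{0,1} = 2
g(5) = mex{0,1} = 2
g(6) = mex{1,2} = 0
So g(6) = 0.
By the Sprague-Grundy theorem, the Grundy value of a sum of independent games is the XOR of the component values.
Combined value = 2 ⊕ 11 ⊕ 2 ⊕ 0 = 11.

11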